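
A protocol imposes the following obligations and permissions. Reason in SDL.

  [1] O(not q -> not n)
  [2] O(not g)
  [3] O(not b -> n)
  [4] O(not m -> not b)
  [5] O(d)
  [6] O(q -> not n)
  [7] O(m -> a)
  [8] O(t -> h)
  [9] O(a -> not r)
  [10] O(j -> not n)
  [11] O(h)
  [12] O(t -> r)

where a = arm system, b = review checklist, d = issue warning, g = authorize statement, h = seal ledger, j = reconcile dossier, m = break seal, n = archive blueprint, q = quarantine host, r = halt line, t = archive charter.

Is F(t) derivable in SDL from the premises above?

Yes

By case analysis on q: premise 6 gives O(q -> not n) and premise 1 gives O(not q -> not n), so O(not n) either way.
The contrapositive of premise 3 (O(not b -> n)) is O(not n -> b), and O(not n) is already established, so O(b).
The contrapositive of premise 4 (O(not m -> not b)) is O(b -> m), and O(b) is already established, so O(m).
From O(m) and premise 7, O(m -> a), we obtain O(a).
Applying K to premise 9 (O(a -> not r)) and O(a) yields O(not r).
The contrapositive of premise 12 (O(t -> r)) is O(not r -> not t), and O(not r) is already established, so O(not t).
Premises 2, 5, 8, 10, 11 do not contribute to this derivation.
So O(not t) holds, i.e. F(t). The claim follows.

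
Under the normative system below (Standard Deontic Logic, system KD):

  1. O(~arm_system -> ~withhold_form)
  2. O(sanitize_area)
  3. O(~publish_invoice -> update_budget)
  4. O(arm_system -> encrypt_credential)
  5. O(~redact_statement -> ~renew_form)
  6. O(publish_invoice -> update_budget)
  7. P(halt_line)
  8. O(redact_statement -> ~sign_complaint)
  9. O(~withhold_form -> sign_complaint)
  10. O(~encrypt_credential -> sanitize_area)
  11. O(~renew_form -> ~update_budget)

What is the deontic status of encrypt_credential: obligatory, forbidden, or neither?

Obligatory

Premises 3 and 6 are O(~publish_invoice -> update_budget) and O(publish_invoice -> update_budget); every ideal world satisfies ~publish_invoice or publish_invoice, so in either case update_budget holds — hence O(update_budget).
The contrapositive of premise 11 (O(~renew_form -> ~update_budget)) is O(update_budget -> renew_form), and O(update_budget) is already established, so O(renew_form).
The contrapositive of premise 5 (O(~redact_statement -> ~renew_form)) is O(renew_form -> redact_statement), and O(renew_form) is already established, so O(redact_statement).
Applying K to premise 8 (O(redact_statement -> ~sign_complaint)) and O(redact_statement) yields O(~sign_complaint).
Premise 9 is O(~withhold_form -> sign_complaint); contrapositively O(~sign_complaint -> withhold_form). Since O(~sign_complaint) holds, K gives O(withhold_form).
Premise 1, O(~arm_system -> ~withhold_form), contraposes to O(withhold_form -> arm_system); with O(withhold_form) we get O(arm_system).
Premise 4 is O(arm_system -> encrypt_credential); since O(arm_system), deontic closure gives O(encrypt_credential).
Premises 2, 7, 10 do not contribute to this derivation.
Hence encrypt_credential is obligatory.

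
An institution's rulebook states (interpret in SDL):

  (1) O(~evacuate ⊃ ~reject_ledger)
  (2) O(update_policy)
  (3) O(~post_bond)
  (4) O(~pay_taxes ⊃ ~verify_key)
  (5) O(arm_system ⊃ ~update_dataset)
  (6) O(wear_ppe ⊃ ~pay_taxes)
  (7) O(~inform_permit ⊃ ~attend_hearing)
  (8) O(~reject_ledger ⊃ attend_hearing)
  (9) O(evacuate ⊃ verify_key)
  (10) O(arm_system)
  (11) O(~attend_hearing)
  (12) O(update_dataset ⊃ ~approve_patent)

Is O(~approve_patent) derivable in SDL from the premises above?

Premise 12 is O(update_dataset ⊃ ~approve_patent), but O(update_dataset) is not derivable from the premises, so it does not yield O(~approve_patent).
No other premise forces O(~approve_patent). An ideal world satisfying every premise can still have ~approve_patent false, so O(~approve_patent) is not derivable.

No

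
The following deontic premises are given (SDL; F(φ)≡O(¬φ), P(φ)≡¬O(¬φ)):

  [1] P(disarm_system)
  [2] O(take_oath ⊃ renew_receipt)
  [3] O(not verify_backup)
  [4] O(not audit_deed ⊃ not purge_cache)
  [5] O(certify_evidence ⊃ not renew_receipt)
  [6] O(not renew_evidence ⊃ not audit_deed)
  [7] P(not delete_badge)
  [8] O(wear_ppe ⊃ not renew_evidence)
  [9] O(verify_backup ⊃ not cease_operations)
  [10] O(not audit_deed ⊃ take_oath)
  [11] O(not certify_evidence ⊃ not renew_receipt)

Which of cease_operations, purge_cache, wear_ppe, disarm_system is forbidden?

By case analysis on not certify_evidence: premise 11 gives O(not certify_evidence ⊃ not renew_receipt) and premise 5 gives O(certify_evidence ⊃ not renew_receipt), so O(not renew_receipt) either way.
Premise 2, O(take_oath ⊃ renew_receipt), contraposes to O(not renew_receipt ⊃ not take_oath); with O(not renew_receipt) we get O(not take_oath).
Premise 10, O(not audit_deed ⊃ take_oath), contraposes to O(not take_oath ⊃ audit_deed); with O(not take_oath) we get O(audit_deed).
Premise 6 is O(not renew_evidence ⊃ not audit_deed); contrapositively O(audit_deed ⊃ renew_evidence). Since O(audit_deed) holds, K gives O(renew_evidence).
Premise 8 is O(wear_ppe ⊃ not renew_evidence); contrapositively O(renew_evidence ⊃ not wear_ppe). Since O(renew_evidence) holds, K gives O(not wear_ppe).
So O(not wear_ppe) holds, i.e. wear_ppe is forbidden. None of the other listed options is forbidden under the premises.

wear_ppe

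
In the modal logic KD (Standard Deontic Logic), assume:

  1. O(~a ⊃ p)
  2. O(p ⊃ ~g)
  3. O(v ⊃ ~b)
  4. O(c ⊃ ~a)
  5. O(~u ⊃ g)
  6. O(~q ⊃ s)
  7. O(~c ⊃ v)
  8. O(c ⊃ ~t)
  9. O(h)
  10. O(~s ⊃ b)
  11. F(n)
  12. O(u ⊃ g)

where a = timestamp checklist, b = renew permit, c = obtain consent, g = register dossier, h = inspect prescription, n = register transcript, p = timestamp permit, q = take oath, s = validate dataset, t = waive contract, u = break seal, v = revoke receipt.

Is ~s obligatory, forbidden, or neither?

Forbidden

By case analysis on ~u: premise 5 gives O(~u ⊃ g) and premise 12 gives O(u ⊃ g), so O(g) either way.
Premise 2 is O(p ⊃ ~g); contrapositively O(g ⊃ ~p). Since O(g) holds, K gives O(~p).
The contrapositive of premise 1 (O(~a ⊃ p)) is O(~p ⊃ a), and O(~p) is already established, so O(a).
Premise 4, O(c ⊃ ~a), contraposes to O(a ⊃ ~c); with O(a) we get O(~c).
From O(~c) and premise 7, O(~c ⊃ v), we obtain O(v).
Premise 3 is O(v ⊃ ~b); since O(v), deontic closure gives O(~b).
Premise 10, O(~s ⊃ b), contraposes to O(~b ⊃ s); with O(~b) we get O(s).
Premises 6, 8, 9, 11 do not contribute to this derivation.
Thus O(s), which is F(~s): ~s is forbidden.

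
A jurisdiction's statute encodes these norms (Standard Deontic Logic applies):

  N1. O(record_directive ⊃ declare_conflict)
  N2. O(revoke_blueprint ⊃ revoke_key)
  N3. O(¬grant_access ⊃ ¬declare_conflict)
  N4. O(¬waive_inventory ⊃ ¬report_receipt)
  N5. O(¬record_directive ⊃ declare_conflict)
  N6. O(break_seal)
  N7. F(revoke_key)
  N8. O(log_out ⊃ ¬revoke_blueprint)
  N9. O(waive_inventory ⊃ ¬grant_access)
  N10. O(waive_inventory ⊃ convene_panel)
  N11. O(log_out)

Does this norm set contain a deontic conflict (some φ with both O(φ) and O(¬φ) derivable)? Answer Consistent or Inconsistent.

Consistent

Premise 2 is O(revoke_blueprint ⊃ revoke_key), but O(revoke_blueprint) is not derivable from the premises, so it does not yield O(revoke_key).
So O(revoke_key) is not derivable, and the apparent clash with O(¬revoke_key) does not arise.
A world satisfying every obligation exists (e.g. break_seal=true, convene_panel=false, declare_conflict=true, grant_access=true, log_out=true, record_directive=false, report_receipt=false, revoke_blueprint=false, revoke_key=false, waive_inventory=false); no atom is both obligatory and forbidden, so the set is consistent.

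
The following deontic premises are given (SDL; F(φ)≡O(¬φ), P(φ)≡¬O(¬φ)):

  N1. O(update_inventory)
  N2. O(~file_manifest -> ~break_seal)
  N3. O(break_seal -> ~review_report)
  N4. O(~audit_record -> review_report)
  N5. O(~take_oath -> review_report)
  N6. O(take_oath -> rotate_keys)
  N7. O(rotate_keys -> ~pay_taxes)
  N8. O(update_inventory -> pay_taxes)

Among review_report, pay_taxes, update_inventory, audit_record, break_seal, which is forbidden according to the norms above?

Premise 1 gives O(update_inventory).
From O(update_inventory) and premise 8, O(update_inventory -> pay_taxes), we obtain O(pay_taxes).
The contrapositive of premise 7 (O(rotate_keys -> ~pay_taxes)) is O(pay_taxes -> ~rotate_keys), and O(pay_taxes) is already established, so O(~rotate_keys).
Premise 6 is O(take_oath -> rotate_keys); contrapositively O(~rotate_keys -> ~take_oath). Since O(~rotate_keys) holds, K gives O(~take_oath).
With premise 5, O(~take_oath -> review_report), the K-axiom yields O(review_report).
The contrapositive of premise 3 (O(break_seal -> ~review_report)) is O(review_report -> ~break_seal), and O(review_report) is already established, so O(~break_seal).
So O(~break_seal) holds, i.e. break_seal is forbidden. None of the other listed options is forbidden under the premises.

break_seal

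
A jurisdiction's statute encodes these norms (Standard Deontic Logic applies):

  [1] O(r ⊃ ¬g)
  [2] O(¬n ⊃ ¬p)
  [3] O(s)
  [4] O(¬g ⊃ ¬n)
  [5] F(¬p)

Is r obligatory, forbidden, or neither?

Premise 5, F(¬p), is equivalent to O(p).
Premise 2, O(¬n ⊃ ¬p), contraposes to O(p ⊃ n); with O(p) we get O(n).
Premise 4, O(¬g ⊃ ¬n), contraposes to O(n ⊃ g); with O(n) we get O(g).
Premise 1, O(r ⊃ ¬g), contraposes to O(g ⊃ ¬r); with O(g) we get O(¬r).
Premise 3 does not contribute to this derivation.
Thus O(¬r), which is F(r): r is forbidden.

Forbidden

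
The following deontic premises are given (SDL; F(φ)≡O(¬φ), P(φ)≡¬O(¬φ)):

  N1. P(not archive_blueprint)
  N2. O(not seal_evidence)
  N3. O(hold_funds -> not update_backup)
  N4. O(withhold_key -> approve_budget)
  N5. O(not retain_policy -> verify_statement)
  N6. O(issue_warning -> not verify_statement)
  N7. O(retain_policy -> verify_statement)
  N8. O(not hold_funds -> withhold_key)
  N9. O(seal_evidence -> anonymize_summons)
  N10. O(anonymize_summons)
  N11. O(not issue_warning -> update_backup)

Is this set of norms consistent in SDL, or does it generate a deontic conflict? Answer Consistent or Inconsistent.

Premise 9 is O(seal_evidence -> anonymize_summons); even if O(anonymize_summons) held, inferring O(seal_evidence) would be affirming the consequent — invalid.
So O(seal_evidence) is not derivable, and the apparent clash with O(not seal_evidence) does not arise.
A world satisfying every obligation exists (e.g. anonymize_summons=true, approve_budget=true, archive_blueprint=false, hold_funds=false, issue_warning=false, retain_policy=false, seal_evidence=false, update_backup=true, verify_statement=true, withhold_key=true); no atom is both obligatory and forbidden, so the set is consistent.

Consistent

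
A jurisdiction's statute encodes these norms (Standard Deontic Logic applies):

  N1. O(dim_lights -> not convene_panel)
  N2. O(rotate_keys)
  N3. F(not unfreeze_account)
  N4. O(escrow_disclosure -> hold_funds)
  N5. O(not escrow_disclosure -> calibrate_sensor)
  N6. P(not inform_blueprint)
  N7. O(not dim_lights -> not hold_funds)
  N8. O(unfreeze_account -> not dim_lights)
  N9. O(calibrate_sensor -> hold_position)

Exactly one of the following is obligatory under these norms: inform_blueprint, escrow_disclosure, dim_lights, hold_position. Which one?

F(not unfreeze_account) at premise 3 means O(unfreeze_account).
With premise 8, O(unfreeze_account -> not dim_lights), the K-axiom yields O(not dim_lights).
From O(not dim_lights) and premise 7, O(not dim_lights -> not hold_funds), we obtain O(not hold_funds).
Premise 4, O(escrow_disclosure -> hold_funds), contraposes to O(not hold_funds -> not escrow_disclosure); with O(not hold_funds) we get O(not escrow_disclosure).
Premise 5 is O(not escrow_disclosure -> calibrate_sensor); since O(not escrow_disclosure), deontic closure gives O(calibrate_sensor).
From O(calibrate_sensor) and premise 9, O(calibrate_sensor -> hold_position), we obtain O(hold_position).
So O(hold_position) holds — hold_position is obligatory. None of the other listed options is made obligatory by any chain of premises.

hold_position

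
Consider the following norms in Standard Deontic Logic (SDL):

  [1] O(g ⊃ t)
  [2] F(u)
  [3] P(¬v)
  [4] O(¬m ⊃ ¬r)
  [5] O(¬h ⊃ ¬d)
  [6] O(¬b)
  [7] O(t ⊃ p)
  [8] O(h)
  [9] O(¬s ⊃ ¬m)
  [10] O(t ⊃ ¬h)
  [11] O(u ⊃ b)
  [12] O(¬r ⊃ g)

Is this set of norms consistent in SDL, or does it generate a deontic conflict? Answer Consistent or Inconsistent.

Premise 11 is O(u ⊃ b), but O(u) is not derivable from the premises, so it does not yield O(b).
So O(b) is not derivable, and the apparent clash with O(¬b) does not arise.
A world satisfying every obligation exists (e.g. b=false, d=false, g=false, h=true, m=true, p=false, r=true, s=true, t=false, u=false, v=false); no atom is both obligatory and forbidden, so the set is consistent.

Consistent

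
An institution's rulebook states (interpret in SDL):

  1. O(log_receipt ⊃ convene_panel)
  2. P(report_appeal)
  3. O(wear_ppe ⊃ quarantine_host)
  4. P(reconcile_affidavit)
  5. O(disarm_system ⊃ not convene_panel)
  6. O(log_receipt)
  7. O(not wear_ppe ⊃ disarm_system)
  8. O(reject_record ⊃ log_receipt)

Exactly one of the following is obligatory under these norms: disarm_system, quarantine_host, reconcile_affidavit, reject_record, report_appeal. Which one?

From premise 6 we have O(log_receipt).
From O(log_receipt) and premise 1, O(log_receipt ⊃ convene_panel), we obtain O(convene_panel).
Premise 5, O(disarm_system ⊃ not convene_panel), contraposes to O(convene_panel ⊃ not disarm_system); with O(convene_panel) we get O(not disarm_system).
Premise 7, O(not wear_ppe ⊃ disarm_system), contraposes to O(not disarm_system ⊃ wear_ppe); with O(not disarm_system) we get O(wear_ppe).
Applying K to premise 3 (O(wear_ppe ⊃ quarantine_host)) and O(wear_ppe) yields O(quarantine_host).
So O(quarantine_host) holds — quarantine_host is obligatory. None of the other listed options is made obligatory by any chain of premises.

quarantine_host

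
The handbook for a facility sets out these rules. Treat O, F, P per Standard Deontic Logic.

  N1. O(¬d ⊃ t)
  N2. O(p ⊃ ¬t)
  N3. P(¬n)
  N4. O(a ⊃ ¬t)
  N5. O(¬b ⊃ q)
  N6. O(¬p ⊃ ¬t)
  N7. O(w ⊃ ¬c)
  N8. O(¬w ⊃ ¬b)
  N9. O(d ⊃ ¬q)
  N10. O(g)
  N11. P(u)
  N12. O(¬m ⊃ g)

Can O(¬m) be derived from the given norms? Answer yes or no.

Premise 12 is O(¬m ⊃ g); even if O(g) held, inferring O(¬m) would be affirming the consequent — invalid.
No other premise forces O(¬m). An ideal world satisfying every premise can still have ¬m false, so O(¬m) is not derivable.

No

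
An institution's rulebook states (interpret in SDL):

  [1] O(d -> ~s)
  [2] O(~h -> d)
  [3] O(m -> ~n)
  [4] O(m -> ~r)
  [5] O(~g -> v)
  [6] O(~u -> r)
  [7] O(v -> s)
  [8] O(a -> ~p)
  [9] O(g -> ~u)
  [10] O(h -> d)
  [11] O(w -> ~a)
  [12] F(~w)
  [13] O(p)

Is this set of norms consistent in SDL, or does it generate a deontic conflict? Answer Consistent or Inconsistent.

Consistent

Premise 8 is O(a -> ~p), but O(a) is not derivable from the premises, so it does not yield O(~p).
So O(~p) is not derivable, and the apparent clash with O(p) does not arise.
A world satisfying every obligation exists (e.g. a=false, d=true, g=true, h=false, m=false, n=false, p=true, r=true, s=false, u=false, v=false, w=true); no atom is both obligatory and forbidden, so the set is consistent.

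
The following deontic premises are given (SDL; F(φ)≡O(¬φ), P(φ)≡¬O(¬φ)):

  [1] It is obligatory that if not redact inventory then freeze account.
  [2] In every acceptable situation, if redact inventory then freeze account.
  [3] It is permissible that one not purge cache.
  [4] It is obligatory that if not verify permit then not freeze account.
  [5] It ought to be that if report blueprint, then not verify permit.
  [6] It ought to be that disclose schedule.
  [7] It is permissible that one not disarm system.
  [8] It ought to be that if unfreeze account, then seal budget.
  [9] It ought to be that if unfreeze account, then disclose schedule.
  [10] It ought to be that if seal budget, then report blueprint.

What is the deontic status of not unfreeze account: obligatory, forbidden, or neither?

Premises 1 and 2 are O(¬redact_inventory → freeze_account) and O(redact_inventory → freeze_account); every ideal world satisfies ¬redact_inventory or redact_inventory, so in either case freeze_account holds — hence O(freeze_account).
Premise 4, O(¬verify_permit → ¬freeze_account), contraposes to O(freeze_account → verify_permit); with O(freeze_account) we get O(verify_permit).
The contrapositive of premise 5 (O(report_blueprint → ¬verify_permit)) is O(verify_permit → ¬report_blueprint), and O(verify_permit) is already established, so O(¬report_blueprint).
Premise 10 is O(seal_budget → report_blueprint); contrapositively O(¬report_blueprint → ¬seal_budget). Since O(¬report_blueprint) holds, K gives O(¬seal_budget).
The contrapositive of premise 8 (O(unfreeze_account → seal_budget)) is O(¬seal_budget → ¬unfreeze_account), and O(¬seal_budget) is already established, so O(¬unfreeze_account).
Premises 3, 6, 7, 9 do not contribute to this derivation.
Hence ¬unfreeze_account is obligatory.

Obligatory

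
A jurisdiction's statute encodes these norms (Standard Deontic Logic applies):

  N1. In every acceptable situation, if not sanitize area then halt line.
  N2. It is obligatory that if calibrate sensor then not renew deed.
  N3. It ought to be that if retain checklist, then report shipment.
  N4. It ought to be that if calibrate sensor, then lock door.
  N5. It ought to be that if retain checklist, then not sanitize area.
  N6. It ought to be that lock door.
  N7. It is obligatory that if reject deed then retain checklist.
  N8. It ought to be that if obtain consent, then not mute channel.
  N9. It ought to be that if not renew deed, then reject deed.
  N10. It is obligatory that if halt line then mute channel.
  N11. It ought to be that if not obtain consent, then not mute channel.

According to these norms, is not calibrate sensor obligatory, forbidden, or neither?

Obligatory

By case analysis on obtain_consent: premise 8 gives O(obtain_consent → ¬mute_channel) and premise 11 gives O(¬obtain_consent → ¬mute_channel), so O(¬mute_channel) either way.
The contrapositive of premise 10 (O(halt_line → mute_channel)) is O(¬mute_channel → ¬halt_line), and O(¬mute_channel) is already established, so O(¬halt_line).
Premise 1, O(¬sanitize_area → halt_line), contraposes to O(¬halt_line → sanitize_area); with O(¬halt_line) we get O(sanitize_area).
The contrapositive of premise 5 (O(retain_checklist → ¬sanitize_area)) is O(sanitize_area → ¬retain_checklist), and O(sanitize_area) is already established, so O(¬retain_checklist).
Premise 7, O(reject_deed → retain_checklist), contraposes to O(¬retain_checklist → ¬reject_deed); with O(¬retain_checklist) we get O(¬reject_deed).
Premise 9 is O(¬renew_deed → reject_deed); contrapositively O(¬reject_deed → renew_deed). Since O(¬reject_deed) holds, K gives O(renew_deed).
Premise 2 is O(calibrate_sensor → ¬renew_deed); contrapositively O(renew_deed → ¬calibrate_sensor). Since O(renew_deed) holds, K gives O(¬calibrate_sensor).
Premises 3, 4, 6 do not contribute to this derivation.
Hence ¬calibrate_sensor is obligatory.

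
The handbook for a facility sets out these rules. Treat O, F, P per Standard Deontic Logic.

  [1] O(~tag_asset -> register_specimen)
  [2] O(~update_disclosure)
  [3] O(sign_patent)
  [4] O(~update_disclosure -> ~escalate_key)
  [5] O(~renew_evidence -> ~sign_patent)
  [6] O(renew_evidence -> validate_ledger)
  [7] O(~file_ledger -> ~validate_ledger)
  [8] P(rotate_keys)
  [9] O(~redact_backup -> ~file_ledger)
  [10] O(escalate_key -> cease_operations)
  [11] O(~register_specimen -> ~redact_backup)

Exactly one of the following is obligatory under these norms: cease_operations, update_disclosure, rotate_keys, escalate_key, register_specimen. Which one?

Premise 3 gives O(sign_patent).
Premise 5 is O(~renew_evidence -> ~sign_patent); contrapositively O(sign_patent -> renew_evidence). Since O(sign_patent) holds, K gives O(renew_evidence).
Premise 6 is O(renew_evidence -> validate_ledger); since O(renew_evidence), deontic closure gives O(validate_ledger).
Premise 7 is O(~file_ledger -> ~validate_ledger); contrapositively O(validate_ledger -> file_ledger). Since O(validate_ledger) holds, K gives O(file_ledger).
Premise 9, O(~redact_backup -> ~file_ledger), contraposes to O(file_ledger -> redact_backup); with O(file_ledger) we get O(redact_backup).
Premise 11, O(~register_specimen -> ~redact_backup), contraposes to O(redact_backup -> register_specimen); with O(redact_backup) we get O(register_specimen).
So O(register_specimen) holds — register_specimen is obligatory. None of the other listed options is made obligatory by any chain of premises.

register_specimen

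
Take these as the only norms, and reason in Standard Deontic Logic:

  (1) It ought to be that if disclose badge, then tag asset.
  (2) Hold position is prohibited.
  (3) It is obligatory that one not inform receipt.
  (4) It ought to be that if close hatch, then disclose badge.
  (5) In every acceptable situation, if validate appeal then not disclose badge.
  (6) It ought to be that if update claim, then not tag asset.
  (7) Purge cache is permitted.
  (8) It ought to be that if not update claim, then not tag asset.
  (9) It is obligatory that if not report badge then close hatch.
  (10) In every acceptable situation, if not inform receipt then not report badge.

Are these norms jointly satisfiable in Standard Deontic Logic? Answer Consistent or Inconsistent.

Inconsistent

Premises 8 and 6 cover both cases: O(¬update_claim → ¬tag_asset) and O(update_claim → ¬tag_asset). Since ¬update_claim ∨ update_claim is a tautology, O(¬tag_asset) follows.
Premise 1, O(disclose_badge → tag_asset), contraposes to O(¬tag_asset → ¬disclose_badge); with O(¬tag_asset) we get O(¬disclose_badge).
Premise 4 is O(close_hatch → disclose_badge); contrapositively O(¬disclose_badge → ¬close_hatch). Since O(¬disclose_badge) holds, K gives O(¬close_hatch).
Premise 9, O(¬report_badge → close_hatch), contraposes to O(¬close_hatch → report_badge); with O(¬close_hatch) we get O(report_badge).
The contrapositive of premise 10 (O(¬inform_receipt → ¬report_badge)) is O(report_badge → inform_receipt), and O(report_badge) is already established, so O(inform_receipt).
Yet premise 3 states O(¬inform_receipt).
We now have both O(inform_receipt) and O(¬inform_receipt) — inform_receipt is simultaneously obligatory and forbidden, violating the D-axiom.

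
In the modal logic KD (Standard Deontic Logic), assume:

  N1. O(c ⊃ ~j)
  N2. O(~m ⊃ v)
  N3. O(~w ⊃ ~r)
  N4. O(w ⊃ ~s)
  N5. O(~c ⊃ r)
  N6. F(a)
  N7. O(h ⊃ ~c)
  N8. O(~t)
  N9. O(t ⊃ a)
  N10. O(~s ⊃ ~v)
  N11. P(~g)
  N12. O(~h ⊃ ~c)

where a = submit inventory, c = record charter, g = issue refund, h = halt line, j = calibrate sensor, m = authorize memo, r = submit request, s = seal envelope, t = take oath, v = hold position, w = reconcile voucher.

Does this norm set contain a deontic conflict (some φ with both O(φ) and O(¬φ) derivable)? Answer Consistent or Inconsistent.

Consistent

Premise 9 is O(t ⊃ a), but O(t) is not derivable from the premises, so it does not yield O(a).
So O(a) is not derivable, and the apparent clash with O(~a) does not arise.
A world satisfying every obligation exists (e.g. a=false, c=false, g=false, h=false, j=false, m=true, r=true, s=false, t=false, v=false, w=true); no atom is both obligatory and forbidden, so the set is consistent.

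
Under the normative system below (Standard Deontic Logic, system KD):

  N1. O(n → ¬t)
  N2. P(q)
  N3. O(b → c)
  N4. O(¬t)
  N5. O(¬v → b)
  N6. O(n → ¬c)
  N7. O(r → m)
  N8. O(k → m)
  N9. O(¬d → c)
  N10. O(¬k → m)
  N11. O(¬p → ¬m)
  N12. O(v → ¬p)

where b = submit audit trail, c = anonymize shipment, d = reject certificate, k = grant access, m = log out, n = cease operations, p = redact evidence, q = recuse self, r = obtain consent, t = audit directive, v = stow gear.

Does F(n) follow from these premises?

Premises 8 and 10 are O(k → m) and O(¬k → m); every ideal world satisfies k or ¬k, so in either case m holds — hence O(m).
Premise 11 is O(¬p → ¬m); contrapositively O(m → p). Since O(m) holds, K gives O(p).
Premise 12 is O(v → ¬p); contrapositively O(p → ¬v). Since O(p) holds, K gives O(¬v).
From O(¬v) and premise 5, O(¬v → b), we obtain O(b).
From O(b) and premise 3, O(b → c), we obtain O(c).
The contrapositive of premise 6 (O(n → ¬c)) is O(c → ¬n), and O(c) is already established, so O(¬n).
Premises 1, 2, 4, 7, 9 do not contribute to this derivation.
So O(¬n) holds, i.e. F(n). The claim follows.

Yes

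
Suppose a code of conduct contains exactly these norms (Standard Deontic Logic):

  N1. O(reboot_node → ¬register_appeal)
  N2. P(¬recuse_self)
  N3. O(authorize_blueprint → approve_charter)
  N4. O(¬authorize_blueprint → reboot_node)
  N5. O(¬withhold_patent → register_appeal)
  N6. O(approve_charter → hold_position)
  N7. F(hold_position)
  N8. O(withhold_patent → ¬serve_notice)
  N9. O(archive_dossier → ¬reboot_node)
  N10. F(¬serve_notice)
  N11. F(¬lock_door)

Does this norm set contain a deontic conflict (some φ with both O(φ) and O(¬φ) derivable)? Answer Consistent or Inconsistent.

Inconsistent

Premise 10, F(¬serve_notice), is equivalent to O(serve_notice).
The contrapositive of premise 8 (O(withhold_patent → ¬serve_notice)) is O(serve_notice → ¬withhold_patent), and O(serve_notice) is already established, so O(¬withhold_patent).
Premise 5 is O(¬withhold_patent → register_appeal); since O(¬withhold_patent), deontic closure gives O(register_appeal).
Premise 1, O(reboot_node → ¬register_appeal), contraposes to O(register_appeal → ¬reboot_node); with O(register_appeal) we get O(¬reboot_node).
Premise 4, O(¬authorize_blueprint → reboot_node), contraposes to O(¬reboot_node → authorize_blueprint); with O(¬reboot_node) we get O(authorize_blueprint).
Premise 3 is O(authorize_blueprint → approve_charter); since O(authorize_blueprint), deontic closure gives O(approve_charter).
Premise 6 is O(approve_charter → hold_position); since O(approve_charter), deontic closure gives O(hold_position).
Yet premise 7 is F(hold_position), i.e. O(¬hold_position).
We now have both O(hold_position) and O(¬hold_position) — hold_position is simultaneously obligatory and forbidden, violating the D-axiom.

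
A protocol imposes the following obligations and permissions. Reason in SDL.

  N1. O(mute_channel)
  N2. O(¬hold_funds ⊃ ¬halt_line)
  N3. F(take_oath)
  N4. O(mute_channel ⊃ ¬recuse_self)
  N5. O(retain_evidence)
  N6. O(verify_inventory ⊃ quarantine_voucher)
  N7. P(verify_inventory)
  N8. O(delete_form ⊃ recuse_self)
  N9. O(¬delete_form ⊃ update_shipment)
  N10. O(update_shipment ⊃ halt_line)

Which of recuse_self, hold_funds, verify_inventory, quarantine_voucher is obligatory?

hold_funds

Premise 1 states O(mute_channel) outright.
Applying K to premise 4 (O(mute_channel ⊃ ¬recuse_self)) and O(mute_channel) yields O(¬recuse_self).
Premise 8, O(delete_form ⊃ recuse_self), contraposes to O(¬recuse_self ⊃ ¬delete_form); with O(¬recuse_self) we get O(¬delete_form).
From O(¬delete_form) and premise 9, O(¬delete_form ⊃ update_shipment), we obtain O(update_shipment).
With premise 10, O(update_shipment ⊃ halt_line), the K-axiom yields O(halt_line).
Premise 2, O(¬hold_funds ⊃ ¬halt_line), contraposes to O(halt_line ⊃ hold_funds); with O(halt_line) we get O(hold_funds).
So O(hold_funds) holds — hold_funds is obligatory. None of the other listed options is made obligatory by any chain of premises.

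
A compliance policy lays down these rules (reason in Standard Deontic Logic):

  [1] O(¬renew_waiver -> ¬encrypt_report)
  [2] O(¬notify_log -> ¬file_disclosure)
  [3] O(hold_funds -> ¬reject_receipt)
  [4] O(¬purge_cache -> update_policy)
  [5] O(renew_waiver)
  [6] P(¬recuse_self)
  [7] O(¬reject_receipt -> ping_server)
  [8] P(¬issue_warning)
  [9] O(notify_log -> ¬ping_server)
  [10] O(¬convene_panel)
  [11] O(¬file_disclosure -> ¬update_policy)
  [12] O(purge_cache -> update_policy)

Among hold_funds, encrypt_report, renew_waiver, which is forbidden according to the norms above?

hold_funds

By case analysis on ¬purge_cache: premise 4 gives O(¬purge_cache -> update_policy) and premise 12 gives O(purge_cache -> update_policy), so O(update_policy) either way.
The contrapositive of premise 11 (O(¬file_disclosure -> ¬update_policy)) is O(update_policy -> file_disclosure), and O(update_policy) is already established, so O(file_disclosure).
Premise 2, O(¬notify_log -> ¬file_disclosure), contraposes to O(file_disclosure -> notify_log); with O(file_disclosure) we get O(notify_log).
Premise 9 is O(notify_log -> ¬ping_server); since O(notify_log), deontic closure gives O(¬ping_server).
Premise 7, O(¬reject_receipt -> ping_server), contraposes to O(¬ping_server -> reject_receipt); with O(¬ping_server) we get O(reject_receipt).
Premise 3, O(hold_funds -> ¬reject_receipt), contraposes to O(reject_receipt -> ¬hold_funds); with O(reject_receipt) we get O(¬hold_funds).
So O(¬hold_funds) holds, i.e. hold_funds is forbidden. None of the other listed options is forbidden under the premises.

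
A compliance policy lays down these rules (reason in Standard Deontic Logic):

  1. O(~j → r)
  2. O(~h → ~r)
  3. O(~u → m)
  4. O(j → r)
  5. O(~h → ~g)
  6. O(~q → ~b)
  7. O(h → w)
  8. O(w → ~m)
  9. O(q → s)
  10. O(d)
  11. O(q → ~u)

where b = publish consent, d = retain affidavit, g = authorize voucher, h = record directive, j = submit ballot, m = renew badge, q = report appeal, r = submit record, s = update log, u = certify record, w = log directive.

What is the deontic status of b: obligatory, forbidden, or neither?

Forbidden

Premises 1 and 4 are O(~j → r) and O(j → r); every ideal world satisfies ~j or j, so in either case r holds — hence O(r).
Premise 2, O(~h → ~r), contraposes to O(r → h); with O(r) we get O(h).
From O(h) and premise 7, O(h → w), we obtain O(w).
From O(w) and premise 8, O(w → ~m), we obtain O(~m).
The contrapositive of premise 3 (O(~u → m)) is O(~m → u), and O(~m) is already established, so O(u).
Premise 11, O(q → ~u), contraposes to O(u → ~q); with O(u) we get O(~q).
Premise 6 is O(~q → ~b); since O(~q), deontic closure gives O(~b).
Premises 5, 9, 10 do not contribute to this derivation.
Thus O(~b), which is F(b): b is forbidden.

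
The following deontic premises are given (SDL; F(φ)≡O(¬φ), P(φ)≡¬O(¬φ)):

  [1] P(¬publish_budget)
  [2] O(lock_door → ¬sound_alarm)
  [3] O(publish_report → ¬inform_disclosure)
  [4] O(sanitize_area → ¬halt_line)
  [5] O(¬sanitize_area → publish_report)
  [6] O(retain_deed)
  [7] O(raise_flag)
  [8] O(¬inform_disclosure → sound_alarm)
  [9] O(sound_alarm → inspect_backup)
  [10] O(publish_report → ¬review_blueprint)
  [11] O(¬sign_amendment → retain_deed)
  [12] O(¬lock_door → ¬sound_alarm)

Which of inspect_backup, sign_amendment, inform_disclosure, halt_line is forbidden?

Premises 2 and 12 cover both cases: O(lock_door → ¬sound_alarm) and O(¬lock_door → ¬sound_alarm). Since lock_door ∨ ¬lock_door is a tautology, O(¬sound_alarm) follows.
Premise 8 is O(¬inform_disclosure → sound_alarm); contrapositively O(¬sound_alarm → inform_disclosure). Since O(¬sound_alarm) holds, K gives O(inform_disclosure).
The contrapositive of premise 3 (O(publish_report → ¬inform_disclosure)) is O(inform_disclosure → ¬publish_report), and O(inform_disclosure) is already established, so O(¬publish_report).
Premise 5 is O(¬sanitize_area → publish_report); contrapositively O(¬publish_report → sanitize_area). Since O(¬publish_report) holds, K gives O(sanitize_area).
Premise 4 is O(sanitize_area → ¬halt_line); since O(sanitize_area), deontic closure gives O(¬halt_line).
So O(¬halt_line) holds, i.e. halt_line is forbidden. None of the other listed options is forbidden under the premises.

halt_line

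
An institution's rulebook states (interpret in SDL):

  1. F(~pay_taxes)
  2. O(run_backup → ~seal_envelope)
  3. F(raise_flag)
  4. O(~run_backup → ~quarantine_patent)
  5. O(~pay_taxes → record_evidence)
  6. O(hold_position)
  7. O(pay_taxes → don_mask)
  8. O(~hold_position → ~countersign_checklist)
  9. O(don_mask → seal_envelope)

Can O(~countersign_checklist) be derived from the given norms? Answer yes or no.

Premise 8 is O(~hold_position → ~countersign_checklist), but O(~hold_position) is not derivable from the premises, so it does not yield O(~countersign_checklist).
No other premise forces O(~countersign_checklist). An ideal world satisfying every premise can still have ~countersign_checklist false, so O(~countersign_checklist) is not derivable.

No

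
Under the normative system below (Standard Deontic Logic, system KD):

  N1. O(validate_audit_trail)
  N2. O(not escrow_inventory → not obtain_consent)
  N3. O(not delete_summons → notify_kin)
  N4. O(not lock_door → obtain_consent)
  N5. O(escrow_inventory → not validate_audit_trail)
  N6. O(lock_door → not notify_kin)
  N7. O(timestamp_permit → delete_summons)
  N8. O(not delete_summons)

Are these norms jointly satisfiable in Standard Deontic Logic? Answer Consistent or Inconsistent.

Premise 1 states O(validate_audit_trail) outright.
Premise 5, O(escrow_inventory → not validate_audit_trail), contraposes to O(validate_audit_trail → not escrow_inventory); with O(validate_audit_trail) we get O(not escrow_inventory).
Premise 2 is O(not escrow_inventory → not obtain_consent); since O(not escrow_inventory), deontic closure gives O(not obtain_consent).
The contrapositive of premise 4 (O(not lock_door → obtain_consent)) is O(not obtain_consent → lock_door), and O(not obtain_consent) is already established, so O(lock_door).
Premise 6 is O(lock_door → not notify_kin); since O(lock_door), deontic closure gives O(not notify_kin).
Premise 3, O(not delete_summons → notify_kin), contraposes to O(not notify_kin → delete_summons); with O(not notify_kin) we get O(delete_summons).
But premise 8 directly asserts O(not delete_summons).
We now have both O(delete_summons) and O(not delete_summons) — delete_summons is simultaneously obligatory and forbidden, violating the D-axiom.

Inconsistent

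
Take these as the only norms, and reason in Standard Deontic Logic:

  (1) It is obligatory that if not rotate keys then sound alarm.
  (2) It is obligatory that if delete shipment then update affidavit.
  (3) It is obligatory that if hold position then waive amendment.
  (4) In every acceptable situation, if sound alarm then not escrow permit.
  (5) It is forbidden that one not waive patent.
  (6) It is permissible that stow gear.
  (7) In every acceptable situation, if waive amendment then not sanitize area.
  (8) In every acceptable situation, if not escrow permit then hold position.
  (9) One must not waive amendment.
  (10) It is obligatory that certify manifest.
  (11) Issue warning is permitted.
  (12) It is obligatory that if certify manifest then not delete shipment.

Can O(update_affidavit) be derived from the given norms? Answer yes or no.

No

Premise 2 is O(delete_shipment → update_affidavit), but O(delete_shipment) is not derivable from the premises, so it does not yield O(update_affidavit).
No other premise forces O(update_affidavit). An ideal world satisfying every premise can still have update_affidavit false, so O(update_affidavit) is not derivable.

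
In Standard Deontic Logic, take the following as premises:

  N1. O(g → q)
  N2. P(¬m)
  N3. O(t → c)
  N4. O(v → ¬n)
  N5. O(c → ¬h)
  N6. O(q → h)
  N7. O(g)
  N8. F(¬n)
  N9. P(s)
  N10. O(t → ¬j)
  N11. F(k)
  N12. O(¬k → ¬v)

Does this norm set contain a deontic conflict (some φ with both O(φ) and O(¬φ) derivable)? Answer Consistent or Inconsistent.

Premise 4 is O(v → ¬n), but O(v) is not derivable from the premises, so it does not yield O(¬n).
So O(¬n) is not derivable, and the apparent clash with O(n) does not arise.
A world satisfying every obligation exists (e.g. c=false, g=true, h=true, j=false, k=false, m=false, n=true, q=true, s=false, t=false, v=false); no atom is both obligatory and forbidden, so the set is consistent.

Consistent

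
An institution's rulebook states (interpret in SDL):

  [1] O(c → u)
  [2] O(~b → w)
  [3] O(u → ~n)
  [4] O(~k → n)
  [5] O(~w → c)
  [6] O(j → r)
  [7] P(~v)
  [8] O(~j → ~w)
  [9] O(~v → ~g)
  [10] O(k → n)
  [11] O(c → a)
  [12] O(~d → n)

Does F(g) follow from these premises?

Premise 9 is O(~v → ~g), but O(~v) is not derivable from the premises (the permission P(~v) asserts only ~O(v), not O(~v)), so it does not yield O(~g).
No other premise forces O(~g). An ideal world satisfying every premise can still have g true, so F(g) is not derivable.

No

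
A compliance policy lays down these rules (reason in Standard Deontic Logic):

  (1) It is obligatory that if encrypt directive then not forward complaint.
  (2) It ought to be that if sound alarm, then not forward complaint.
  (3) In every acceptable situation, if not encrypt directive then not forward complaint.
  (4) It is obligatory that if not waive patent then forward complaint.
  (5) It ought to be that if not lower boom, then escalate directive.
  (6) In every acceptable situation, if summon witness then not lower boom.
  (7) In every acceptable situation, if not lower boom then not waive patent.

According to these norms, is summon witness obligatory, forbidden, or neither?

Forbidden

By case analysis on ¬encrypt_directive: premise 3 gives O(¬encrypt_directive → ¬forward_complaint) and premise 1 gives O(encrypt_directive → ¬forward_complaint), so O(¬forward_complaint) either way.
Premise 4, O(¬waive_patent → forward_complaint), contraposes to O(¬forward_complaint → waive_patent); with O(¬forward_complaint) we get O(waive_patent).
The contrapositive of premise 7 (O(¬lower_boom → ¬waive_patent)) is O(waive_patent → lower_boom), and O(waive_patent) is already established, so O(lower_boom).
Premise 6 is O(summon_witness → ¬lower_boom); contrapositively O(lower_boom → ¬summon_witness). Since O(lower_boom) holds, K gives O(¬summon_witness).
Premises 2, 5 do not contribute to this derivation.
Thus O(¬summon_witness), which is F(summon_witness): summon_witness is forbidden.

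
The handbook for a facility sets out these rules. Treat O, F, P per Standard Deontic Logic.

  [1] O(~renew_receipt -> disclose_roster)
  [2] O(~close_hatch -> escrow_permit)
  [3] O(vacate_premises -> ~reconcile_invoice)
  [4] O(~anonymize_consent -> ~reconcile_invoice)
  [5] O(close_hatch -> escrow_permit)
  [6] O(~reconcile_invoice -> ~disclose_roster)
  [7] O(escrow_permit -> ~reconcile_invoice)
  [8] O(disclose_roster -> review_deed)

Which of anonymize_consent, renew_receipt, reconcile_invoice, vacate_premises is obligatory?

renew_receipt

Premises 2 and 5 cover both cases: O(~close_hatch -> escrow_permit) and O(close_hatch -> escrow_permit). Since ~close_hatch ∨ close_hatch is a tautology, O(escrow_permit) follows.
Applying K to premise 7 (O(escrow_permit -> ~reconcile_invoice)) and O(escrow_permit) yields O(~reconcile_invoice).
Premise 6 is O(~reconcile_invoice -> ~disclose_roster); since O(~reconcile_invoice), deontic closure gives O(~disclose_roster).
Premise 1, O(~renew_receipt -> disclose_roster), contraposes to O(~disclose_roster -> renew_receipt); with O(~disclose_roster) we get O(renew_receipt).
So O(renew_receipt) holds — renew_receipt is obligatory. None of the other listed options is made obligatory by any chain of premises.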